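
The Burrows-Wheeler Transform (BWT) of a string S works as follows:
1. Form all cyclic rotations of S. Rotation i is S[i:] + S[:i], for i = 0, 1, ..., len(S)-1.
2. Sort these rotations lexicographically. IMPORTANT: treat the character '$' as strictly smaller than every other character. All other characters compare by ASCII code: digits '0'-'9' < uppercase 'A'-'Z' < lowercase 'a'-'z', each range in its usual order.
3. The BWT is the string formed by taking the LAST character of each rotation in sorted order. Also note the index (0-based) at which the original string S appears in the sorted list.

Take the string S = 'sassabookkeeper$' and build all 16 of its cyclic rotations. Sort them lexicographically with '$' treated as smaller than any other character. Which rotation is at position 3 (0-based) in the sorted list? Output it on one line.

Answer: bookkeeper$sassa

Derivation:
All 16 rotations (rotation i = S[i:]+S[:i]):
  rot[0] = sassabookkeeper$
  rot[1] = assabookkeeper$s
  rot[2] = ssabookkeeper$sa
  rot[3] = sabookkeeper$sas
  rot[4] = abookkeeper$sass
  rot[5] = bookkeeper$sassa
  rot[6] = ookkeeper$sassab
  rot[7] = okkeeper$sassabo
  rot[8] = kkeeper$sassaboo
  rot[9] = keeper$sassabook
  rot[10] = eeper$sassabookk
  rot[11] = eper$sassabookke
  rot[12] = per$sassabookkee
  rot[13] = er$sassabookkeep
  rot[14] = r$sassabookkeepe
  rot[15] = $sassabookkeeper
Sorted (with $ < everything):
  sorted[0] = $sassabookkeeper
  sorted[1] = abookkeeper$sass
  sorted[2] = assabookkeeper$s
  sorted[3] = bookkeeper$sassa
  sorted[4] = eeper$sassabookk
  sorted[5] = eper$sassabookke
  sorted[6] = er$sassabookkeep
  sorted[7] = keeper$sassabook
  sorted[8] = kkeeper$sassaboo
  sorted[9] = okkeeper$sassabo
  sorted[10] = ookkeeper$sassab
  sorted[11] = per$sassabookkee
  sorted[12] = r$sassabookkeepe
  sorted[13] = sabookkeeper$sas
  sorted[14] = sassabookkeeper$
  sorted[15] = ssabookkeeper$sa
sorted[3] = bookkeeper$sassa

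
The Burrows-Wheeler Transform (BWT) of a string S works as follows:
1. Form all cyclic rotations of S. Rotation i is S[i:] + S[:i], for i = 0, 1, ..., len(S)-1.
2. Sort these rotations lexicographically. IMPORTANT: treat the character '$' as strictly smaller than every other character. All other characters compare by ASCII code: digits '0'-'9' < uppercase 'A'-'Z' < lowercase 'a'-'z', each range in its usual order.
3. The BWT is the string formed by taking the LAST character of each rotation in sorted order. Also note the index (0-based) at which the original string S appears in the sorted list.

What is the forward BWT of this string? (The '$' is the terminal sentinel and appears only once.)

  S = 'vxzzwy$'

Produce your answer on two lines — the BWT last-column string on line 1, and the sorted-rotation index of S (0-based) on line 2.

Answer: y$zvwzx
1

Derivation:
All 7 rotations (rotation i = S[i:]+S[:i]):
  rot[0] = vxzzwy$
  rot[1] = xzzwy$v
  rot[2] = zzwy$vx
  rot[3] = zwy$vxz
  rot[4] = wy$vxzz
  rot[5] = y$vxzzw
  rot[6] = $vxzzwy
Sorted (with $ < everything):
  sorted[0] = $vxzzwy  (last char: 'y')
  sorted[1] = vxzzwy$  (last char: '$')
  sorted[2] = wy$vxzz  (last char: 'z')
  sorted[3] = xzzwy$v  (last char: 'v')
  sorted[4] = y$vxzzw  (last char: 'w')
  sorted[5] = zwy$vxz  (last char: 'z')
  sorted[6] = zzwy$vx  (last char: 'x')
Last column: y$zvwzx
Original string S is at sorted index 1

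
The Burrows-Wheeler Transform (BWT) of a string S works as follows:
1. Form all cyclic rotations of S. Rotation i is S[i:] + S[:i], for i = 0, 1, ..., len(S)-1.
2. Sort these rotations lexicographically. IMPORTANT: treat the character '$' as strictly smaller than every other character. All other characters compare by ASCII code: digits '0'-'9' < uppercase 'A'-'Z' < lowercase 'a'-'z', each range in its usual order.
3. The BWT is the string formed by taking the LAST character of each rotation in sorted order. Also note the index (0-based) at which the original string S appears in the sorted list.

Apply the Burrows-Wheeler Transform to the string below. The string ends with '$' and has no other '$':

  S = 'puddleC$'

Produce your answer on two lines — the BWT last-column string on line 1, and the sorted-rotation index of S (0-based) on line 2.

Answer: Ceudld$p
6

Derivation:
All 8 rotations (rotation i = S[i:]+S[:i]):
  rot[0] = puddleC$
  rot[1] = uddleC$p
  rot[2] = ddleC$pu
  rot[3] = dleC$pud
  rot[4] = leC$pudd
  rot[5] = eC$puddl
  rot[6] = C$puddle
  rot[7] = $puddleC
Sorted (with $ < everything):
  sorted[0] = $puddleC  (last char: 'C')
  sorted[1] = C$puddle  (last char: 'e')
  sorted[2] = ddleC$pu  (last char: 'u')
  sorted[3] = dleC$pud  (last char: 'd')
  sorted[4] = eC$puddl  (last char: 'l')
  sorted[5] = leC$pudd  (last char: 'd')
  sorted[6] = puddleC$  (last char: '$')
  sorted[7] = uddleC$p  (last char: 'p')
Last column: Ceudld$p
Original string S is at sorted index 6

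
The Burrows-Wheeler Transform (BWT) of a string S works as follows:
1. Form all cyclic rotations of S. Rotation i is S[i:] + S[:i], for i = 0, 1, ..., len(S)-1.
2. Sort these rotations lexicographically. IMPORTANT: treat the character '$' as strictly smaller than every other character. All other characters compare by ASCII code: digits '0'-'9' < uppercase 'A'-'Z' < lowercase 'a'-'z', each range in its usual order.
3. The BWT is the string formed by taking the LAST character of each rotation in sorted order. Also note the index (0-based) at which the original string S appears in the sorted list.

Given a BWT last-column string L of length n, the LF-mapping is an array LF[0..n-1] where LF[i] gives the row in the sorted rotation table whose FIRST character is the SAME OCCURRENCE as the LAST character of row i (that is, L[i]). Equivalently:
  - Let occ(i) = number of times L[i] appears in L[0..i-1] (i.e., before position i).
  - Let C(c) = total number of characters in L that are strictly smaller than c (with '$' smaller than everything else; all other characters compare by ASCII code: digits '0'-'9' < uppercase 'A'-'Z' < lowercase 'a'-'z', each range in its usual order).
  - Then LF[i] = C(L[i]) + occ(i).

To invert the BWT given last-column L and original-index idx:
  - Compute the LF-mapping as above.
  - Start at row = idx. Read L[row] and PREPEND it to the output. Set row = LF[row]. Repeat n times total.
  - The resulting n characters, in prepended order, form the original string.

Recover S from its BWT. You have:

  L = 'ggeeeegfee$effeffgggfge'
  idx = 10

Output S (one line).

LF mapping: 16 17 1 2 3 4 18 10 5 6 0 7 11 12 8 13 14 19 20 21 15 22 9
Walk LF starting at row 10, prepending L[row]:
  step 1: row=10, L[10]='$', prepend. Next row=LF[10]=0
  step 2: row=0, L[0]='g', prepend. Next row=LF[0]=16
  step 3: row=16, L[16]='f', prepend. Next row=LF[16]=14
  step 4: row=14, L[14]='e', prepend. Next row=LF[14]=8
  step 5: row=8, L[8]='e', prepend. Next row=LF[8]=5
  step 6: row=5, L[5]='e', prepend. Next row=LF[5]=4
  step 7: row=4, L[4]='e', prepend. Next row=LF[4]=3
  step 8: row=3, L[3]='e', prepend. Next row=LF[3]=2
  step 9: row=2, L[2]='e', prepend. Next row=LF[2]=1
  step 10: row=1, L[1]='g', prepend. Next row=LF[1]=17
  step 11: row=17, L[17]='g', prepend. Next row=LF[17]=19
  step 12: row=19, L[19]='g', prepend. Next row=LF[19]=21
  step 13: row=21, L[21]='g', prepend. Next row=LF[21]=22
  step 14: row=22, L[22]='e', prepend. Next row=LF[22]=9
  step 15: row=9, L[9]='e', prepend. Next row=LF[9]=6
  step 16: row=6, L[6]='g', prepend. Next row=LF[6]=18
  step 17: row=18, L[18]='g', prepend. Next row=LF[18]=20
  step 18: row=20, L[20]='f', prepend. Next row=LF[20]=15
  step 19: row=15, L[15]='f', prepend. Next row=LF[15]=13
  step 20: row=13, L[13]='f', prepend. Next row=LF[13]=12
  step 21: row=12, L[12]='f', prepend. Next row=LF[12]=11
  step 22: row=11, L[11]='e', prepend. Next row=LF[11]=7
  step 23: row=7, L[7]='f', prepend. Next row=LF[7]=10
Reversed output: feffffggeeggggeeeeeefg$

Answer: feffffggeeggggeeeeeefg$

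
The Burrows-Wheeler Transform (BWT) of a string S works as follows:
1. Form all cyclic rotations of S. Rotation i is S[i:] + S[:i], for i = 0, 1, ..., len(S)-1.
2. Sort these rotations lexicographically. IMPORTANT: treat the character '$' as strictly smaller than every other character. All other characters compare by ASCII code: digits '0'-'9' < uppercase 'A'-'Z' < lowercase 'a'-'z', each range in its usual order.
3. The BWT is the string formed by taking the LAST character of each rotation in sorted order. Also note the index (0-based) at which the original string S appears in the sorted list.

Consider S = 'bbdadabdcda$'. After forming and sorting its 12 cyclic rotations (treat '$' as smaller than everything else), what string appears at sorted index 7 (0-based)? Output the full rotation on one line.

Answer: cda$bbdadabd

Derivation:
All 12 rotations (rotation i = S[i:]+S[:i]):
  rot[0] = bbdadabdcda$
  rot[1] = bdadabdcda$b
  rot[2] = dadabdcda$bb
  rot[3] = adabdcda$bbd
  rot[4] = dabdcda$bbda
  rot[5] = abdcda$bbdad
  rot[6] = bdcda$bbdada
  rot[7] = dcda$bbdadab
  rot[8] = cda$bbdadabd
  rot[9] = da$bbdadabdc
  rot[10] = a$bbdadabdcd
  rot[11] = $bbdadabdcda
Sorted (with $ < everything):
  sorted[0] = $bbdadabdcda
  sorted[1] = a$bbdadabdcd
  sorted[2] = abdcda$bbdad
  sorted[3] = adabdcda$bbd
  sorted[4] = bbdadabdcda$
  sorted[5] = bdadabdcda$b
  sorted[6] = bdcda$bbdada
  sorted[7] = cda$bbdadabd
  sorted[8] = da$bbdadabdc
  sorted[9] = dabdcda$bbda
  sorted[10] = dadabdcda$bb
  sorted[11] = dcda$bbdadab
sorted[7] = cda$bbdadabd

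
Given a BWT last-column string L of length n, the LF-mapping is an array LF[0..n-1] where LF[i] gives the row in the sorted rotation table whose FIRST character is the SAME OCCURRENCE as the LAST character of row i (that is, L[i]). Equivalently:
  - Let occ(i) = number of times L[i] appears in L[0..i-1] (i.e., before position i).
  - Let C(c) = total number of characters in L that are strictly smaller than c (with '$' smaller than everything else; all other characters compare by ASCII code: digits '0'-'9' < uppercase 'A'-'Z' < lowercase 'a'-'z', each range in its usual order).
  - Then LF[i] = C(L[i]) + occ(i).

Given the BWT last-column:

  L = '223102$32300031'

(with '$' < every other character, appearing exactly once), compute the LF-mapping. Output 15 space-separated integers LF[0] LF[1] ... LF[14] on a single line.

Answer: 7 8 11 5 1 9 0 12 10 13 2 3 4 14 6

Derivation:
Char counts: '$':1, '0':4, '1':2, '2':4, '3':4
C (first-col start): C('$')=0, C('0')=1, C('1')=5, C('2')=7, C('3')=11
L[0]='2': occ=0, LF[0]=C('2')+0=7+0=7
L[1]='2': occ=1, LF[1]=C('2')+1=7+1=8
L[2]='3': occ=0, LF[2]=C('3')+0=11+0=11
L[3]='1': occ=0, LF[3]=C('1')+0=5+0=5
L[4]='0': occ=0, LF[4]=C('0')+0=1+0=1
L[5]='2': occ=2, LF[5]=C('2')+2=7+2=9
L[6]='$': occ=0, LF[6]=C('$')+0=0+0=0
L[7]='3': occ=1, LF[7]=C('3')+1=11+1=12
L[8]='2': occ=3, LF[8]=C('2')+3=7+3=10
L[9]='3': occ=2, LF[9]=C('3')+2=11+2=13
L[10]='0': occ=1, LF[10]=C('0')+1=1+1=2
L[11]='0': occ=2, LF[11]=C('0')+2=1+2=3
L[12]='0': occ=3, LF[12]=C('0')+3=1+3=4
L[13]='3': occ=3, LF[13]=C('3')+3=11+3=14
L[14]='1': occ=1, LF[14]=C('1')+1=5+1=6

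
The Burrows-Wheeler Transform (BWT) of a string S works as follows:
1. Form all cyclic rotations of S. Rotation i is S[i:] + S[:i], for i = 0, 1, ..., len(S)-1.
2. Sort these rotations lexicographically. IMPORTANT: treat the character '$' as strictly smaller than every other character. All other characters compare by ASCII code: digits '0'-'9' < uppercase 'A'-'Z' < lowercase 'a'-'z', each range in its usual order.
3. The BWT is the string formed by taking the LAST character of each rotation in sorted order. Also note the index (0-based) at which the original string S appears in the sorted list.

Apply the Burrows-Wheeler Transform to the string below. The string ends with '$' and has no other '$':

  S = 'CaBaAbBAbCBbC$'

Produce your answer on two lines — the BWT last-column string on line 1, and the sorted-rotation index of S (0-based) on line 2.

Answer: CaBbaCbb$BCABA
8

Derivation:
All 14 rotations (rotation i = S[i:]+S[:i]):
  rot[0] = CaBaAbBAbCBbC$
  rot[1] = aBaAbBAbCBbC$C
  rot[2] = BaAbBAbCBbC$Ca
  rot[3] = aAbBAbCBbC$CaB
  rot[4] = AbBAbCBbC$CaBa
  rot[5] = bBAbCBbC$CaBaA
  rot[6] = BAbCBbC$CaBaAb
  rot[7] = AbCBbC$CaBaAbB
  rot[8] = bCBbC$CaBaAbBA
  rot[9] = CBbC$CaBaAbBAb
  rot[10] = BbC$CaBaAbBAbC
  rot[11] = bC$CaBaAbBAbCB
  rot[12] = C$CaBaAbBAbCBb
  rot[13] = $CaBaAbBAbCBbC
Sorted (with $ < everything):
  sorted[0] = $CaBaAbBAbCBbC  (last char: 'C')
  sorted[1] = AbBAbCBbC$CaBa  (last char: 'a')
  sorted[2] = AbCBbC$CaBaAbB  (last char: 'B')
  sorted[3] = BAbCBbC$CaBaAb  (last char: 'b')
  sorted[4] = BaAbBAbCBbC$Ca  (last char: 'a')
  sorted[5] = BbC$CaBaAbBAbC  (last char: 'C')
  sorted[6] = C$CaBaAbBAbCBb  (last char: 'b')
  sorted[7] = CBbC$CaBaAbBAb  (last char: 'b')
  sorted[8] = CaBaAbBAbCBbC$  (last char: '$')
  sorted[9] = aAbBAbCBbC$CaB  (last char: 'B')
  sorted[10] = aBaAbBAbCBbC$C  (last char: 'C')
  sorted[11] = bBAbCBbC$CaBaA  (last char: 'A')
  sorted[12] = bC$CaBaAbBAbCB  (last char: 'B')
  sorted[13] = bCBbC$CaBaAbBA  (last char: 'A')
Last column: CaBbaCbb$BCABA
Original string S is at sorted index 8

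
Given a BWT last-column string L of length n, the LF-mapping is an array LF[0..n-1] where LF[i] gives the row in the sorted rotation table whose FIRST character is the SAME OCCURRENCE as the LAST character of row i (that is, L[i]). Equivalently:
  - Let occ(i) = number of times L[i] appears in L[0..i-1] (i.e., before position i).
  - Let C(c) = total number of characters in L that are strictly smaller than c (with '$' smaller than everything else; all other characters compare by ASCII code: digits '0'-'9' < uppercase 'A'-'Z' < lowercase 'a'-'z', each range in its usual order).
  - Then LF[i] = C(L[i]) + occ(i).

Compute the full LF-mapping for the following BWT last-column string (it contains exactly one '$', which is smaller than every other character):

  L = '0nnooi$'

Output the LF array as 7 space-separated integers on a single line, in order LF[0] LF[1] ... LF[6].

Answer: 1 3 4 5 6 2 0

Derivation:
Char counts: '$':1, '0':1, 'i':1, 'n':2, 'o':2
C (first-col start): C('$')=0, C('0')=1, C('i')=2, C('n')=3, C('o')=5
L[0]='0': occ=0, LF[0]=C('0')+0=1+0=1
L[1]='n': occ=0, LF[1]=C('n')+0=3+0=3
L[2]='n': occ=1, LF[2]=C('n')+1=3+1=4
L[3]='o': occ=0, LF[3]=C('o')+0=5+0=5
L[4]='o': occ=1, LF[4]=C('o')+1=5+1=6
L[5]='i': occ=0, LF[5]=C('i')+0=2+0=2
L[6]='$': occ=0, LF[6]=C('$')+0=0+0=0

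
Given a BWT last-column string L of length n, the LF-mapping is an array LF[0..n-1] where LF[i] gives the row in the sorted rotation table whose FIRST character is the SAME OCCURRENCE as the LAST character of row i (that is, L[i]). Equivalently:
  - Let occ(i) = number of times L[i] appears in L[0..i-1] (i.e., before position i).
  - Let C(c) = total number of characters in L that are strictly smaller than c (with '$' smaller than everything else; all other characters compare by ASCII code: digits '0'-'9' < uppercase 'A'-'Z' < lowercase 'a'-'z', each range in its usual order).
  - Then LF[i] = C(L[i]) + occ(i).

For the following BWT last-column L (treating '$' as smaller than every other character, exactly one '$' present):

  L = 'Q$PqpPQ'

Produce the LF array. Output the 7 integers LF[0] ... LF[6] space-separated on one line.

Answer: 3 0 1 6 5 2 4

Derivation:
Char counts: '$':1, 'P':2, 'Q':2, 'p':1, 'q':1
C (first-col start): C('$')=0, C('P')=1, C('Q')=3, C('p')=5, C('q')=6
L[0]='Q': occ=0, LF[0]=C('Q')+0=3+0=3
L[1]='$': occ=0, LF[1]=C('$')+0=0+0=0
L[2]='P': occ=0, LF[2]=C('P')+0=1+0=1
L[3]='q': occ=0, LF[3]=C('q')+0=6+0=6
L[4]='p': occ=0, LF[4]=C('p')+0=5+0=5
L[5]='P': occ=1, LF[5]=C('P')+1=1+1=2
L[6]='Q': occ=1, LF[6]=C('Q')+1=3+1=4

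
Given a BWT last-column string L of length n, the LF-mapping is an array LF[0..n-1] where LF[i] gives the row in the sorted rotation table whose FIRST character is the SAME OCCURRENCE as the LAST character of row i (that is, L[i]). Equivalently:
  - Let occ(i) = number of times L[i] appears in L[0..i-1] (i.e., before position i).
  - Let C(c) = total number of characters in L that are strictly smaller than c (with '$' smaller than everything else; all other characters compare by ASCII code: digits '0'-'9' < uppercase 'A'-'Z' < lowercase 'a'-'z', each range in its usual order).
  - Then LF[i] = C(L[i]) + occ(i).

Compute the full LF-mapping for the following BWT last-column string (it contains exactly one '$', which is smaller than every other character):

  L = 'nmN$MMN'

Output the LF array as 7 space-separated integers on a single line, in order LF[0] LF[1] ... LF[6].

Char counts: '$':1, 'M':2, 'N':2, 'm':1, 'n':1
C (first-col start): C('$')=0, C('M')=1, C('N')=3, C('m')=5, C('n')=6
L[0]='n': occ=0, LF[0]=C('n')+0=6+0=6
L[1]='m': occ=0, LF[1]=C('m')+0=5+0=5
L[2]='N': occ=0, LF[2]=C('N')+0=3+0=3
L[3]='$': occ=0, LF[3]=C('$')+0=0+0=0
L[4]='M': occ=0, LF[4]=C('M')+0=1+0=1
L[5]='M': occ=1, LF[5]=C('M')+1=1+1=2
L[6]='N': occ=1, LF[6]=C('N')+1=3+1=4

Answer: 6 5 3 0 1 2 4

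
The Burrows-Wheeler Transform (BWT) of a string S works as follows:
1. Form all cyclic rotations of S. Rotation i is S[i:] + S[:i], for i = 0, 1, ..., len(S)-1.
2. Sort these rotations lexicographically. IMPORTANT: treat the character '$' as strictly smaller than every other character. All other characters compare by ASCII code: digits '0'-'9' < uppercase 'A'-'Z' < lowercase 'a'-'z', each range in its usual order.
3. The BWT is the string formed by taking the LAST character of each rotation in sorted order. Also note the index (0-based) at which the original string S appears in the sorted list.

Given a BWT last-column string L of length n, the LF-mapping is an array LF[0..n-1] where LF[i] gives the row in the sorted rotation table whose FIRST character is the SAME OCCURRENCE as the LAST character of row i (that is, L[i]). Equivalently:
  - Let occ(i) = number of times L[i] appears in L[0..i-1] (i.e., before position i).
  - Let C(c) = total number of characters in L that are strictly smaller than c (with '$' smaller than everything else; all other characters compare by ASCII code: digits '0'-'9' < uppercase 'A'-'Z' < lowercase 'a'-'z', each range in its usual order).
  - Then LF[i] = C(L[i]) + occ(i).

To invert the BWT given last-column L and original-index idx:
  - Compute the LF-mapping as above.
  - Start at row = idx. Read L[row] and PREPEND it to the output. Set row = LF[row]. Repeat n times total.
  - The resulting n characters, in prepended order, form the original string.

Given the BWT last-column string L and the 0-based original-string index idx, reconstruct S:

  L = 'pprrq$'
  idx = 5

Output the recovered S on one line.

Answer: rqrpp$

Derivation:
LF mapping: 1 2 4 5 3 0
Walk LF starting at row 5, prepending L[row]:
  step 1: row=5, L[5]='$', prepend. Next row=LF[5]=0
  step 2: row=0, L[0]='p', prepend. Next row=LF[0]=1
  step 3: row=1, L[1]='p', prepend. Next row=LF[1]=2
  step 4: row=2, L[2]='r', prepend. Next row=LF[2]=4
  step 5: row=4, L[4]='q', prepend. Next row=LF[4]=3
  step 6: row=3, L[3]='r', prepend. Next row=LF[3]=5
Reversed output: rqrpp$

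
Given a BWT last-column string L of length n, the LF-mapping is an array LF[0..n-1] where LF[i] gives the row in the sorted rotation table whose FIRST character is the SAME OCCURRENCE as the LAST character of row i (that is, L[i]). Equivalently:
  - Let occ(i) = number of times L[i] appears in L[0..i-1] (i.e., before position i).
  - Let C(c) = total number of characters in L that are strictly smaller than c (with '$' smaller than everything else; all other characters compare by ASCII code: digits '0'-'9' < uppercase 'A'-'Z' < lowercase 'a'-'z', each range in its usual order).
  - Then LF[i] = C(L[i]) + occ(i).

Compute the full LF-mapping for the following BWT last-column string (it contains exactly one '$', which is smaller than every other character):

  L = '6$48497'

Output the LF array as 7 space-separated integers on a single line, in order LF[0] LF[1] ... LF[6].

Char counts: '$':1, '4':2, '6':1, '7':1, '8':1, '9':1
C (first-col start): C('$')=0, C('4')=1, C('6')=3, C('7')=4, C('8')=5, C('9')=6
L[0]='6': occ=0, LF[0]=C('6')+0=3+0=3
L[1]='$': occ=0, LF[1]=C('$')+0=0+0=0
L[2]='4': occ=0, LF[2]=C('4')+0=1+0=1
L[3]='8': occ=0, LF[3]=C('8')+0=5+0=5
L[4]='4': occ=1, LF[4]=C('4')+1=1+1=2
L[5]='9': occ=0, LF[5]=C('9')+0=6+0=6
L[6]='7': occ=0, LF[6]=C('7')+0=4+0=4

Answer: 3 0 1 5 2 6 4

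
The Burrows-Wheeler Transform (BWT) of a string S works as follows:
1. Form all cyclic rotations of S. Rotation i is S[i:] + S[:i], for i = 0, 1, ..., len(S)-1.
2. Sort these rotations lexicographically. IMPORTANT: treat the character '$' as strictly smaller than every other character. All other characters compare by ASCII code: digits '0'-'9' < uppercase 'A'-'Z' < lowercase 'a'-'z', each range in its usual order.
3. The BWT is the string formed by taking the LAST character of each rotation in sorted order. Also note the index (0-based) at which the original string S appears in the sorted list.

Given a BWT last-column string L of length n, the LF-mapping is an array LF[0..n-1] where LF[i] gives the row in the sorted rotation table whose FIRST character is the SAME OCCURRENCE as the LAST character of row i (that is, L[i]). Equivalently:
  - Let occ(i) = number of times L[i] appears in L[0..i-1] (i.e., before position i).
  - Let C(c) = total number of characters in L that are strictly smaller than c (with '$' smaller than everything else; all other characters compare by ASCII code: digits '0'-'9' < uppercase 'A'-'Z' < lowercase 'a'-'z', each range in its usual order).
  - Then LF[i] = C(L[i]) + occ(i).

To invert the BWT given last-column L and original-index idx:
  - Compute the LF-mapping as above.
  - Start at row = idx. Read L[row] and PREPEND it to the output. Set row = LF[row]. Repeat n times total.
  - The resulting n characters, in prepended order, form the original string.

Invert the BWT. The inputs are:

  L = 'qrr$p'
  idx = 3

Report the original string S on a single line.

LF mapping: 2 3 4 0 1
Walk LF starting at row 3, prepending L[row]:
  step 1: row=3, L[3]='$', prepend. Next row=LF[3]=0
  step 2: row=0, L[0]='q', prepend. Next row=LF[0]=2
  step 3: row=2, L[2]='r', prepend. Next row=LF[2]=4
  step 4: row=4, L[4]='p', prepend. Next row=LF[4]=1
  step 5: row=1, L[1]='r', prepend. Next row=LF[1]=3
Reversed output: rprq$

Answer: rprq$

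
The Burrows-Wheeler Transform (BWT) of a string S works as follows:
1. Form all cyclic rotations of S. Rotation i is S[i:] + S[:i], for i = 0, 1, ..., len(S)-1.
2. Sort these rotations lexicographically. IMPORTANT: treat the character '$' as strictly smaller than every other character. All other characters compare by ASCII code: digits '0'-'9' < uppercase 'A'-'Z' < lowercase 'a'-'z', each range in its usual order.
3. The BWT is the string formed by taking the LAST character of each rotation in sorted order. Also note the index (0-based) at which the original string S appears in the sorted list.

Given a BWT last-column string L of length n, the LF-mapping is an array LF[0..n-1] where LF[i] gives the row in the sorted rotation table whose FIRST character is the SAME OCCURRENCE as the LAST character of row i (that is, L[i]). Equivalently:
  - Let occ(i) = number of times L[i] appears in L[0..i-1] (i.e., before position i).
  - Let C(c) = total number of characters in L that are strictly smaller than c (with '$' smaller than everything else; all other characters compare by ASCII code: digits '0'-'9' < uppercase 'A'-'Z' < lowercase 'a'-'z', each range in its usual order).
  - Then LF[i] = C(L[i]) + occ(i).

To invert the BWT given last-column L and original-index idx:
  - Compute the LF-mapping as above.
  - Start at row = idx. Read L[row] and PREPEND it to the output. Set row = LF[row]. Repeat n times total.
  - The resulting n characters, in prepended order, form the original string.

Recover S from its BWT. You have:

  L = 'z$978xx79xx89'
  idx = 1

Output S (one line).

Answer: 788xxx9x979z$

Derivation:
LF mapping: 12 0 5 1 3 8 9 2 6 10 11 4 7
Walk LF starting at row 1, prepending L[row]:
  step 1: row=1, L[1]='$', prepend. Next row=LF[1]=0
  step 2: row=0, L[0]='z', prepend. Next row=LF[0]=12
  step 3: row=12, L[12]='9', prepend. Next row=LF[12]=7
  step 4: row=7, L[7]='7', prepend. Next row=LF[7]=2
  step 5: row=2, L[2]='9', prepend. Next row=LF[2]=5
  step 6: row=5, L[5]='x', prepend. Next row=LF[5]=8
  step 7: row=8, L[8]='9', prepend. Next row=LF[8]=6
  step 8: row=6, L[6]='x', prepend. Next row=LF[6]=9
  step 9: row=9, L[9]='x', prepend. Next row=LF[9]=10
  step 10: row=10, L[10]='x', prepend. Next row=LF[10]=11
  step 11: row=11, L[11]='8', prepend. Next row=LF[11]=4
  step 12: row=4, L[4]='8', prepend. Next row=LF[4]=3
  step 13: row=3, L[3]='7', prepend. Next row=LF[3]=1
Reversed output: 788xxx9x979z$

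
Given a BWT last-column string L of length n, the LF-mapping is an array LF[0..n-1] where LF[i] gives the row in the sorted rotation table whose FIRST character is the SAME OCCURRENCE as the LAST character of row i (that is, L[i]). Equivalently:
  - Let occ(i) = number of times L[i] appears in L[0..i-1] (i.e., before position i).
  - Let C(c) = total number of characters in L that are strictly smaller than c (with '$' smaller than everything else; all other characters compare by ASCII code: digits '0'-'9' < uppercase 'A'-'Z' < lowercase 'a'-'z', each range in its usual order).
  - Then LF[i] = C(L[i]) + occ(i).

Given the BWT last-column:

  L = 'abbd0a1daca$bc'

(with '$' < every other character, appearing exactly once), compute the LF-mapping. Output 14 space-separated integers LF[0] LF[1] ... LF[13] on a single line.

Answer: 3 7 8 12 1 4 2 13 5 10 6 0 9 11

Derivation:
Char counts: '$':1, '0':1, '1':1, 'a':4, 'b':3, 'c':2, 'd':2
C (first-col start): C('$')=0, C('0')=1, C('1')=2, C('a')=3, C('b')=7, C('c')=10, C('d')=12
L[0]='a': occ=0, LF[0]=C('a')+0=3+0=3
L[1]='b': occ=0, LF[1]=C('b')+0=7+0=7
L[2]='b': occ=1, LF[2]=C('b')+1=7+1=8
L[3]='d': occ=0, LF[3]=C('d')+0=12+0=12
L[4]='0': occ=0, LF[4]=C('0')+0=1+0=1
L[5]='a': occ=1, LF[5]=C('a')+1=3+1=4
L[6]='1': occ=0, LF[6]=C('1')+0=2+0=2
L[7]='d': occ=1, LF[7]=C('d')+1=12+1=13
L[8]='a': occ=2, LF[8]=C('a')+2=3+2=5
L[9]='c': occ=0, LF[9]=C('c')+0=10+0=10
L[10]='a': occ=3, LF[10]=C('a')+3=3+3=6
L[11]='$': occ=0, LF[11]=C('$')+0=0+0=0
L[12]='b': occ=2, LF[12]=C('b')+2=7+2=9
L[13]='c': occ=1, LF[13]=C('c')+1=10+1=11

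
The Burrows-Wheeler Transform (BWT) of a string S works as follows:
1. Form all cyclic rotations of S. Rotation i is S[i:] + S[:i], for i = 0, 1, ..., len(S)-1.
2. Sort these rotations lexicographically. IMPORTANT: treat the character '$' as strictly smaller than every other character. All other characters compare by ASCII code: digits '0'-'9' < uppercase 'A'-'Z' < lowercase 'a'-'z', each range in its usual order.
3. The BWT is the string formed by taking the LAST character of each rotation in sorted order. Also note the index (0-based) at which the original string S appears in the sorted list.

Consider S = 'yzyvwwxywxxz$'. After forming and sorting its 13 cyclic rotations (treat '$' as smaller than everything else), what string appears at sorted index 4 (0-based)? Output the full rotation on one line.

Answer: wxywxxz$yzyvw

Derivation:
All 13 rotations (rotation i = S[i:]+S[:i]):
  rot[0] = yzyvwwxywxxz$
  rot[1] = zyvwwxywxxz$y
  rot[2] = yvwwxywxxz$yz
  rot[3] = vwwxywxxz$yzy
  rot[4] = wwxywxxz$yzyv
  rot[5] = wxywxxz$yzyvw
  rot[6] = xywxxz$yzyvww
  rot[7] = ywxxz$yzyvwwx
  rot[8] = wxxz$yzyvwwxy
  rot[9] = xxz$yzyvwwxyw
  rot[10] = xz$yzyvwwxywx
  rot[11] = z$yzyvwwxywxx
  rot[12] = $yzyvwwxywxxz
Sorted (with $ < everything):
  sorted[0] = $yzyvwwxywxxz
  sorted[1] = vwwxywxxz$yzy
  sorted[2] = wwxywxxz$yzyv
  sorted[3] = wxxz$yzyvwwxy
  sorted[4] = wxywxxz$yzyvw
  sorted[5] = xxz$yzyvwwxyw
  sorted[6] = xywxxz$yzyvww
  sorted[7] = xz$yzyvwwxywx
  sorted[8] = yvwwxywxxz$yz
  sorted[9] = ywxxz$yzyvwwx
  sorted[10] = yzyvwwxywxxz$
  sorted[11] = z$yzyvwwxywxx
  sorted[12] = zyvwwxywxxz$y
sorted[4] = wxywxxz$yzyvw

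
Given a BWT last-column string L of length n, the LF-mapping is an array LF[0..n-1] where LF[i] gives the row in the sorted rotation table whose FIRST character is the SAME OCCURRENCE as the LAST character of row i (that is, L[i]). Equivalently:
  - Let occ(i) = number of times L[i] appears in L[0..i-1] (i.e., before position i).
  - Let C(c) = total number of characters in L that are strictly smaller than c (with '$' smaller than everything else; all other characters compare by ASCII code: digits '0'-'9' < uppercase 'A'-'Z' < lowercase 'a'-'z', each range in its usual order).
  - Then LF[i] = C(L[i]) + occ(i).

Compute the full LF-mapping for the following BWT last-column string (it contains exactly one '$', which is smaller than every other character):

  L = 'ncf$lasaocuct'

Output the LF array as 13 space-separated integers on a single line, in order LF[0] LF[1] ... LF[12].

Char counts: '$':1, 'a':2, 'c':3, 'f':1, 'l':1, 'n':1, 'o':1, 's':1, 't':1, 'u':1
C (first-col start): C('$')=0, C('a')=1, C('c')=3, C('f')=6, C('l')=7, C('n')=8, C('o')=9, C('s')=10, C('t')=11, C('u')=12
L[0]='n': occ=0, LF[0]=C('n')+0=8+0=8
L[1]='c': occ=0, LF[1]=C('c')+0=3+0=3
L[2]='f': occ=0, LF[2]=C('f')+0=6+0=6
L[3]='$': occ=0, LF[3]=C('$')+0=0+0=0
L[4]='l': occ=0, LF[4]=C('l')+0=7+0=7
L[5]='a': occ=0, LF[5]=C('a')+0=1+0=1
L[6]='s': occ=0, LF[6]=C('s')+0=10+0=10
L[7]='a': occ=1, LF[7]=C('a')+1=1+1=2
L[8]='o': occ=0, LF[8]=C('o')+0=9+0=9
L[9]='c': occ=1, LF[9]=C('c')+1=3+1=4
L[10]='u': occ=0, LF[10]=C('u')+0=12+0=12
L[11]='c': occ=2, LF[11]=C('c')+2=3+2=5
L[12]='t': occ=0, LF[12]=C('t')+0=11+0=11

Answer: 8 3 6 0 7 1 10 2 9 4 12 5 11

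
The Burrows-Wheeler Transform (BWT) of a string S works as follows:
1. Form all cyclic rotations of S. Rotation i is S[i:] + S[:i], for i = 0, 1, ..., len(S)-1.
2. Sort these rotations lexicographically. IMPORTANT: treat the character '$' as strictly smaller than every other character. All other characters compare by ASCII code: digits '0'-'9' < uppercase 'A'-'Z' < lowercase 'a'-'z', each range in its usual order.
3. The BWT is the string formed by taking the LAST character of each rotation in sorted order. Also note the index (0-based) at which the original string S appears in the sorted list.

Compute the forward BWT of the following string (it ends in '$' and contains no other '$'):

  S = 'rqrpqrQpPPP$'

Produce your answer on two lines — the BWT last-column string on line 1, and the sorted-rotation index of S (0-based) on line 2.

Answer: PPPprQrprqq$
11

Derivation:
All 12 rotations (rotation i = S[i:]+S[:i]):
  rot[0] = rqrpqrQpPPP$
  rot[1] = qrpqrQpPPP$r
  rot[2] = rpqrQpPPP$rq
  rot[3] = pqrQpPPP$rqr
  rot[4] = qrQpPPP$rqrp
  rot[5] = rQpPPP$rqrpq
  rot[6] = QpPPP$rqrpqr
  rot[7] = pPPP$rqrpqrQ
  rot[8] = PPP$rqrpqrQp
  rot[9] = PP$rqrpqrQpP
  rot[10] = P$rqrpqrQpPP
  rot[11] = $rqrpqrQpPPP
Sorted (with $ < everything):
  sorted[0] = $rqrpqrQpPPP  (last char: 'P')
  sorted[1] = P$rqrpqrQpPP  (last char: 'P')
  sorted[2] = PP$rqrpqrQpP  (last char: 'P')
  sorted[3] = PPP$rqrpqrQp  (last char: 'p')
  sorted[4] = QpPPP$rqrpqr  (last char: 'r')
  sorted[5] = pPPP$rqrpqrQ  (last char: 'Q')
  sorted[6] = pqrQpPPP$rqr  (last char: 'r')
  sorted[7] = qrQpPPP$rqrp  (last char: 'p')
  sorted[8] = qrpqrQpPPP$r  (last char: 'r')
  sorted[9] = rQpPPP$rqrpq  (last char: 'q')
  sorted[10] = rpqrQpPPP$rq  (last char: 'q')
  sorted[11] = rqrpqrQpPPP$  (last char: '$')
Last column: PPPprQrprqq$
Original string S is at sorted index 11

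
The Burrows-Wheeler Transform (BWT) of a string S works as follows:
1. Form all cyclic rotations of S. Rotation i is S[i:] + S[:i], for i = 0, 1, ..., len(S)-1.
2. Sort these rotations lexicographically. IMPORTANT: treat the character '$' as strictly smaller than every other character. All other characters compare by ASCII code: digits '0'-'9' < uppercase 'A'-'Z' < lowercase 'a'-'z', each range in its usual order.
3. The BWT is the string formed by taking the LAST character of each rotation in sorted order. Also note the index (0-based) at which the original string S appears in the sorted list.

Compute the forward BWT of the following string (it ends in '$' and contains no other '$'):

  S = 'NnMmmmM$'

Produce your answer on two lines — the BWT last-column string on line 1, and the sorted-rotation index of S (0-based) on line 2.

All 8 rotations (rotation i = S[i:]+S[:i]):
  rot[0] = NnMmmmM$
  rot[1] = nMmmmM$N
  rot[2] = MmmmM$Nn
  rot[3] = mmmM$NnM
  rot[4] = mmM$NnMm
  rot[5] = mM$NnMmm
  rot[6] = M$NnMmmm
  rot[7] = $NnMmmmM
Sorted (with $ < everything):
  sorted[0] = $NnMmmmM  (last char: 'M')
  sorted[1] = M$NnMmmm  (last char: 'm')
  sorted[2] = MmmmM$Nn  (last char: 'n')
  sorted[3] = NnMmmmM$  (last char: '$')
  sorted[4] = mM$NnMmm  (last char: 'm')
  sorted[5] = mmM$NnMm  (last char: 'm')
  sorted[6] = mmmM$NnM  (last char: 'M')
  sorted[7] = nMmmmM$N  (last char: 'N')
Last column: Mmn$mmMN
Original string S is at sorted index 3

Answer: Mmn$mmMN
3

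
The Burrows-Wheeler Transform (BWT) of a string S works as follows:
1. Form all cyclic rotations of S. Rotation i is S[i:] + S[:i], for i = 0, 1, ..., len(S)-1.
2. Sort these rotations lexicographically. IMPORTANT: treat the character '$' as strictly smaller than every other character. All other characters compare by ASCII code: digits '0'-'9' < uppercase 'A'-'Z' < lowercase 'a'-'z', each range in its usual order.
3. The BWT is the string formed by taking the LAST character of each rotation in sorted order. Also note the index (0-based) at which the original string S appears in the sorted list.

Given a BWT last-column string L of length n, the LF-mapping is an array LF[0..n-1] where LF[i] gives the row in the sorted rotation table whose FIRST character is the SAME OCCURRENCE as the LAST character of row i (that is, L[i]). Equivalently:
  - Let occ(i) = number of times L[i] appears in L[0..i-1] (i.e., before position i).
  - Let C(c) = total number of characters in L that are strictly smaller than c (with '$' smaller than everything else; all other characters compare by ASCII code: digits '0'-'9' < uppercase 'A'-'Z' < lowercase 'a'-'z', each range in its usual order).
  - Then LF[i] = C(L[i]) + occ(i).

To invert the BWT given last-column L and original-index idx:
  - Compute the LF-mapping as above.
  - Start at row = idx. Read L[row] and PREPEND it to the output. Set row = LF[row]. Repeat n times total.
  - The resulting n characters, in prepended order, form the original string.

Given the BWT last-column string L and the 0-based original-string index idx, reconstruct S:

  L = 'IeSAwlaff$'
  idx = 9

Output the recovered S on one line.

Answer: waffleASI$

Derivation:
LF mapping: 2 5 3 1 9 8 4 6 7 0
Walk LF starting at row 9, prepending L[row]:
  step 1: row=9, L[9]='$', prepend. Next row=LF[9]=0
  step 2: row=0, L[0]='I', prepend. Next row=LF[0]=2
  step 3: row=2, L[2]='S', prepend. Next row=LF[2]=3
  step 4: row=3, L[3]='A', prepend. Next row=LF[3]=1
  step 5: row=1, L[1]='e', prepend. Next row=LF[1]=5
  step 6: row=5, L[5]='l', prepend. Next row=LF[5]=8
  step 7: row=8, L[8]='f', prepend. Next row=LF[8]=7
  step 8: row=7, L[7]='f', prepend. Next row=LF[7]=6
  step 9: row=6, L[6]='a', prepend. Next row=LF[6]=4
  step 10: row=4, L[4]='w', prepend. Next row=LF[4]=9
Reversed output: waffleASI$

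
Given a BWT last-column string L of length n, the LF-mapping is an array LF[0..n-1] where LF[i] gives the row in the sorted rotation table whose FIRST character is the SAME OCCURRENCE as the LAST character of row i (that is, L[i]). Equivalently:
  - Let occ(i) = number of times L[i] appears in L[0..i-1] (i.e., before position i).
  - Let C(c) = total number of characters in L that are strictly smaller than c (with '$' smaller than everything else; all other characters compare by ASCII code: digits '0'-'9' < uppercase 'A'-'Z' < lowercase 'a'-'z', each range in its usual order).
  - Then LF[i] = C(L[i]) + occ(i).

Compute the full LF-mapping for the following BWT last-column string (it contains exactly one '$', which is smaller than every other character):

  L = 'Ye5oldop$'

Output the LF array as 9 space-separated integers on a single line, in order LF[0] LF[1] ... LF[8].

Answer: 2 4 1 6 5 3 7 8 0

Derivation:
Char counts: '$':1, '5':1, 'Y':1, 'd':1, 'e':1, 'l':1, 'o':2, 'p':1
C (first-col start): C('$')=0, C('5')=1, C('Y')=2, C('d')=3, C('e')=4, C('l')=5, C('o')=6, C('p')=8
L[0]='Y': occ=0, LF[0]=C('Y')+0=2+0=2
L[1]='e': occ=0, LF[1]=C('e')+0=4+0=4
L[2]='5': occ=0, LF[2]=C('5')+0=1+0=1
L[3]='o': occ=0, LF[3]=C('o')+0=6+0=6
L[4]='l': occ=0, LF[4]=C('l')+0=5+0=5
L[5]='d': occ=0, LF[5]=C('d')+0=3+0=3
L[6]='o': occ=1, LF[6]=C('o')+1=6+1=7
L[7]='p': occ=0, LF[7]=C('p')+0=8+0=8
L[8]='$': occ=0, LF[8]=C('$')+0=0+0=0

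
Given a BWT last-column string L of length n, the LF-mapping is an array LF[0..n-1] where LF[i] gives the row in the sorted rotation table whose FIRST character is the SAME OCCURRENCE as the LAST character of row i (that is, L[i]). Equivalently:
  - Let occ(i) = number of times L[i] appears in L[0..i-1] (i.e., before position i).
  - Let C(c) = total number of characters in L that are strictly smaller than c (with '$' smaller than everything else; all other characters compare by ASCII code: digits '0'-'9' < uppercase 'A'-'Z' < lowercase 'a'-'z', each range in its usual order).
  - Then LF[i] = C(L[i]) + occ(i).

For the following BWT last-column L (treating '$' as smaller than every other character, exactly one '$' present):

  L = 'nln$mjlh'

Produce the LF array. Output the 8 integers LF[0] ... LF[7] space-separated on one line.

Answer: 6 3 7 0 5 2 4 1

Derivation:
Char counts: '$':1, 'h':1, 'j':1, 'l':2, 'm':1, 'n':2
C (first-col start): C('$')=0, C('h')=1, C('j')=2, C('l')=3, C('m')=5, C('n')=6
L[0]='n': occ=0, LF[0]=C('n')+0=6+0=6
L[1]='l': occ=0, LF[1]=C('l')+0=3+0=3
L[2]='n': occ=1, LF[2]=C('n')+1=6+1=7
L[3]='$': occ=0, LF[3]=C('$')+0=0+0=0
L[4]='m': occ=0, LF[4]=C('m')+0=5+0=5
L[5]='j': occ=0, LF[5]=C('j')+0=2+0=2
L[6]='l': occ=1, LF[6]=C('l')+1=3+1=4
L[7]='h': occ=0, LF[7]=C('h')+0=1+0=1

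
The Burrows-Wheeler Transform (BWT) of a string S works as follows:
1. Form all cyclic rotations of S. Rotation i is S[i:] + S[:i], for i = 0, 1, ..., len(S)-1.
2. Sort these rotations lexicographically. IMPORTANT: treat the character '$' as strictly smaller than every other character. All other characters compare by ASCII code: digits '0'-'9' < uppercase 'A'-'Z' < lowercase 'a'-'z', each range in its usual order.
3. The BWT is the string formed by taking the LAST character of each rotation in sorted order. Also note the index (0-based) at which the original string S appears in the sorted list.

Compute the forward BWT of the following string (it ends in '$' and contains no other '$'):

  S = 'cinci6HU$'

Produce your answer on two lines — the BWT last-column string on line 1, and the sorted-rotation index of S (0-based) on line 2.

All 9 rotations (rotation i = S[i:]+S[:i]):
  rot[0] = cinci6HU$
  rot[1] = inci6HU$c
  rot[2] = nci6HU$ci
  rot[3] = ci6HU$cin
  rot[4] = i6HU$cinc
  rot[5] = 6HU$cinci
  rot[6] = HU$cinci6
  rot[7] = U$cinci6H
  rot[8] = $cinci6HU
Sorted (with $ < everything):
  sorted[0] = $cinci6HU  (last char: 'U')
  sorted[1] = 6HU$cinci  (last char: 'i')
  sorted[2] = HU$cinci6  (last char: '6')
  sorted[3] = U$cinci6H  (last char: 'H')
  sorted[4] = ci6HU$cin  (last char: 'n')
  sorted[5] = cinci6HU$  (last char: '$')
  sorted[6] = i6HU$cinc  (last char: 'c')
  sorted[7] = inci6HU$c  (last char: 'c')
  sorted[8] = nci6HU$ci  (last char: 'i')
Last column: Ui6Hn$cci
Original string S is at sorted index 5

Answer: Ui6Hn$cci
5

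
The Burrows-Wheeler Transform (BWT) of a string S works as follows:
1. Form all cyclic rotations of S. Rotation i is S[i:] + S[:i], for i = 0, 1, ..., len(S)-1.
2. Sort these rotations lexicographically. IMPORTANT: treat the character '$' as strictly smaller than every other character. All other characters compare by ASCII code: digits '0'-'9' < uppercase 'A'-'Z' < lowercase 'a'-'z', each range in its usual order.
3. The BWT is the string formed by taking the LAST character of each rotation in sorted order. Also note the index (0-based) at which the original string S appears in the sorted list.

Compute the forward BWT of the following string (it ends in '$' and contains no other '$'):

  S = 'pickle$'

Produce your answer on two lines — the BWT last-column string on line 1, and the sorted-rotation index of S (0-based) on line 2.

Answer: eilpck$
6

Derivation:
All 7 rotations (rotation i = S[i:]+S[:i]):
  rot[0] = pickle$
  rot[1] = ickle$p
  rot[2] = ckle$pi
  rot[3] = kle$pic
  rot[4] = le$pick
  rot[5] = e$pickl
  rot[6] = $pickle
Sorted (with $ < everything):
  sorted[0] = $pickle  (last char: 'e')
  sorted[1] = ckle$pi  (last char: 'i')
  sorted[2] = e$pickl  (last char: 'l')
  sorted[3] = ickle$p  (last char: 'p')
  sorted[4] = kle$pic  (last char: 'c')
  sorted[5] = le$pick  (last char: 'k')
  sorted[6] = pickle$  (last char: '$')
Last column: eilpck$
Original string S is at sorted index 6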